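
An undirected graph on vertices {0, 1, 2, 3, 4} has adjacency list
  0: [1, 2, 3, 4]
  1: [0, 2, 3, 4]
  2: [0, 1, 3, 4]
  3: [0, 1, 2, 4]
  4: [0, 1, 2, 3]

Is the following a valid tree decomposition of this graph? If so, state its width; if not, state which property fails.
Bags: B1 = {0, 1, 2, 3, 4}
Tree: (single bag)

Every vertex of G appears in some bag (union = {0, 1, 2, 3, 4}); every edge is covered by a bag; and for each vertex v the set of bags containing v is connected in the bag tree. The decomposition is therefore valid. The largest bag has 5 vertices, so the width is 4.

Yes; width 4.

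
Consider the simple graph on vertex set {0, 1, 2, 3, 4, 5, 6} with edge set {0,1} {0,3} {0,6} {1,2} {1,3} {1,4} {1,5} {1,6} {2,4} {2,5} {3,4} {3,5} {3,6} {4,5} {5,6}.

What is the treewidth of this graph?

3

A width-3 tree decomposition is:
Bags: B1 = {1, 3, 5, 6}  B2 = {1, 3, 4, 5}  B3 = {0, 1, 3, 6}  B4 = {1, 2, 4, 5}
Tree: B1–B2, B1–B3, B2–B4
Every bag has size at most 4, so the width is 4 − 1 = 3 and tw(G) ≤ 3. For the lower bound, the 4 vertices {1, 2, 4, 5} are pairwise adjacent, and any tree decomposition puts a clique entirely inside one bag — forcing width ≥ 3. The upper and lower bounds meet at 3, so that is the treewidth.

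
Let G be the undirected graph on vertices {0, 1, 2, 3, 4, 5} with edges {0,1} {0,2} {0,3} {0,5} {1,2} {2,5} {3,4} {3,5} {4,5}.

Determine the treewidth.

A width-2 tree decomposition is:
Bags: B1 = {0, 3, 5}  B2 = {0, 2, 5}  B3 = {3, 4, 5}  B4 = {0, 1, 2}
Tree: B1–B2, B1–B3, B2–B4
Every bag has size at most 3, so the width is 3 − 1 = 2 and tw(G) ≤ 2. Conversely, {0, 1, 2} is a clique of size 3, and the vertices of any clique must share a bag in every tree decomposition; so some bag has ≥ 3 vertices and tw(G) ≥ 2. Hence tw(G) = 2 exactly.

2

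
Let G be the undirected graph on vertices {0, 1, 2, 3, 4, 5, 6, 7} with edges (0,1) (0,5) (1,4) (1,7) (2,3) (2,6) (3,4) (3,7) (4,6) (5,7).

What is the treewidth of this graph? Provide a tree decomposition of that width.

Every bag has size at most 3, so the width is 3 − 1 = 2 and tw(G) ≤ 2. The edges 2–6–4–3–2 form a cycle, so G is not a tree and its treewidth is at least 2. Therefore the treewidth is 2.

Treewidth 2.
One such decomposition:
Bags: B1 = {2, 3, 6}  B2 = {3, 4, 6}  B3 = {3, 4, 7}  B4 = {1, 4, 7}  B5 = {1, 5, 7}  B6 = {0, 1, 5}
Tree: B1–B2, B2–B3, B3–B4, B4–B5, B5–B6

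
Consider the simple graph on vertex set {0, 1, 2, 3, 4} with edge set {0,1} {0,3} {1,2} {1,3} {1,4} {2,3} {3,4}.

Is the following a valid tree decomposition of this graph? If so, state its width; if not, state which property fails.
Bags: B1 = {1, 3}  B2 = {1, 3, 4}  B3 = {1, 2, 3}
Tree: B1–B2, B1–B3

No — vertex 0 appears in no bag.

A tree decomposition must satisfy three properties: every vertex lies in some bag; for every edge, both endpoints lie together in some bag; and for every vertex, the bags containing it form a connected subtree. Here vertex 0 appears in no bag, so the decomposition is invalid.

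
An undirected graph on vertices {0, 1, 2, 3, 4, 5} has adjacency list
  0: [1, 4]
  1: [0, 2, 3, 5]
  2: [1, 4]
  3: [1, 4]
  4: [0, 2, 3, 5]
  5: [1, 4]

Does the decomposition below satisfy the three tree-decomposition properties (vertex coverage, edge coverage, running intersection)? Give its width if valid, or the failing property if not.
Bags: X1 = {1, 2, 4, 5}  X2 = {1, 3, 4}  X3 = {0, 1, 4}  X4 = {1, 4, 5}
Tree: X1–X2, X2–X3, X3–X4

No — bags containing vertex 5 are not connected in the tree.

A tree decomposition must satisfy three properties: every vertex lies in some bag; for every edge, both endpoints lie together in some bag; and for every vertex, the bags containing it form a connected subtree. Here bags containing vertex 5 are not connected in the tree, so the decomposition is invalid.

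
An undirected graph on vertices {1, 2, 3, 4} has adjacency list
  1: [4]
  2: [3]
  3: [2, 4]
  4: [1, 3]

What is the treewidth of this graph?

A width-1 tree decomposition is:
Bags: B1 = {2, 3}  B2 = {3, 4}  B3 = {1, 4}
Tree: B1–B2, B2–B3
The largest bag has 2 vertices, giving width 1; this decomposition certifies tw(G) ≤ 1. Since G has at least one edge (e.g. 3–2), it is not an edgeless graph, so tw(G) ≥ 1. The upper and lower bounds meet at 1, so that is the treewidth.

1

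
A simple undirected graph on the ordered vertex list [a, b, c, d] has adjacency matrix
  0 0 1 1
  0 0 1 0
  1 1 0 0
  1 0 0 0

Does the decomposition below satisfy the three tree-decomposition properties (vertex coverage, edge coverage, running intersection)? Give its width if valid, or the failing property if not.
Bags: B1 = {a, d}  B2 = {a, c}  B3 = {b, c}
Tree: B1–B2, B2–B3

Yes; width 1.

Vertex coverage: the bags together contain {a, b, c, d}, the full vertex set. Edge coverage: each edge of G has both endpoints in at least one bag. Running intersection: for every vertex, the bags containing it form a connected subtree. All three properties hold, so this is a valid tree decomposition of width max|bag| − 1 = 1, and hence tw(G) ≤ 1.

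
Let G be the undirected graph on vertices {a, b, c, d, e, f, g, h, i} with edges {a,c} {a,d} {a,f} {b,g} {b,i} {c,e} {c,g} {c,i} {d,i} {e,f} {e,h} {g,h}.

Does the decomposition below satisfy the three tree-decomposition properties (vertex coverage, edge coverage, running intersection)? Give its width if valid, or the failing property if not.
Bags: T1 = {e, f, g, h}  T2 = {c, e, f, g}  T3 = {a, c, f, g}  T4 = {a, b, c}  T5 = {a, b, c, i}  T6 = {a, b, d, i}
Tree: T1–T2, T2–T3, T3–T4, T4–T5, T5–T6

A tree decomposition must satisfy three properties: every vertex lies in some bag; for every edge, both endpoints lie together in some bag; and for every vertex, the bags containing it form a connected subtree. Here edge (g,b) lies in no bag, so the decomposition is invalid.

No — edge (g,b) lies in no bag.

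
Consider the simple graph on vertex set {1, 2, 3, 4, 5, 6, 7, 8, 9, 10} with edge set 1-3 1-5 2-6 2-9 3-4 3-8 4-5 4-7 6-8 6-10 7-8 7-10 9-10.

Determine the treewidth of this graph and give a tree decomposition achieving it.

Treewidth 2.
Bags: B1 = {2, 9, 10}  B2 = {2, 6, 10}  B3 = {6, 7, 10}  B4 = {6, 7, 8}  B5 = {4, 7, 8}  B6 = {3, 4, 8}  B7 = {3, 4, 5}  B8 = {1, 3, 5}
Tree: B1–B2, B2–B3, B3–B4, B4–B5, B5–B6, B6–B7, B7–B8

Each bag holds 3 vertices, so the decomposition has width 2, which upper-bounds the treewidth. For the lower bound, G contains the cycle 9–2–6–10–9, so G is not a forest; only forests have treewidth ≤ 1, hence tw(G) ≥ 2. Therefore the treewidth is 2.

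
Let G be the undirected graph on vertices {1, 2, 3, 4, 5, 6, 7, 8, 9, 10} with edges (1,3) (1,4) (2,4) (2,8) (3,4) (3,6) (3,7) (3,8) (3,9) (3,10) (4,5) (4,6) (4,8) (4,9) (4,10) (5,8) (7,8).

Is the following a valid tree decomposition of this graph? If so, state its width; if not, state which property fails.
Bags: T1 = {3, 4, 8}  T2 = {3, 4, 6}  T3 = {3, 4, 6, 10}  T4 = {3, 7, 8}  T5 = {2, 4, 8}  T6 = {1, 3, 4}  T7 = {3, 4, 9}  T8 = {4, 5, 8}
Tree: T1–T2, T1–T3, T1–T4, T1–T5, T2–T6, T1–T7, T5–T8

No — bags containing vertex 6 are not connected in the tree.

A tree decomposition must satisfy three properties: every vertex lies in some bag; for every edge, both endpoints lie together in some bag; and for every vertex, the bags containing it form a connected subtree. Here bags containing vertex 6 are not connected in the tree, so the decomposition is invalid.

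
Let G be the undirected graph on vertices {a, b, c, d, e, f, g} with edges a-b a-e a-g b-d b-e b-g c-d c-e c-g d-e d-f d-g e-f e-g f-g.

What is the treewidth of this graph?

A width-3 tree decomposition is:
Bags: B1 = {b, d, e, g}  B2 = {c, d, e, g}  B3 = {d, e, f, g}  B4 = {a, b, e, g}
Tree: B1–B2, B2–B3, B1–B4
Every bag has size at most 4, so the width is 4 − 1 = 3 and tw(G) ≤ 3. For the lower bound, the 4 vertices {c, d, e, g} are pairwise adjacent, and any tree decomposition puts a clique entirely inside one bag — forcing width ≥ 3. The upper and lower bounds meet at 3, so that is the treewidth.

3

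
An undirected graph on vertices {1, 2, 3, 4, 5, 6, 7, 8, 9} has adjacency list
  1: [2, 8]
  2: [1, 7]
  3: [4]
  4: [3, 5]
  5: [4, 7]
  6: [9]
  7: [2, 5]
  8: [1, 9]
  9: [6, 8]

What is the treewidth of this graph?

A width-1 tree decomposition is:
Bags: B1 = {3, 4}  B2 = {4, 5}  B3 = {5, 7}  B4 = {2, 7}  B5 = {1, 2}  B6 = {1, 8}  B7 = {8, 9}  B8 = {6, 9}
Tree: B1–B2, B2–B3, B3–B4, B4–B5, B5–B6, B6–B7, B7–B8
Every bag has size at most 2, so the width is 2 − 1 = 1 and tw(G) ≤ 1. Any graph with an edge has treewidth ≥ 1, and G has the edge 3–4. Therefore the treewidth is 1.

1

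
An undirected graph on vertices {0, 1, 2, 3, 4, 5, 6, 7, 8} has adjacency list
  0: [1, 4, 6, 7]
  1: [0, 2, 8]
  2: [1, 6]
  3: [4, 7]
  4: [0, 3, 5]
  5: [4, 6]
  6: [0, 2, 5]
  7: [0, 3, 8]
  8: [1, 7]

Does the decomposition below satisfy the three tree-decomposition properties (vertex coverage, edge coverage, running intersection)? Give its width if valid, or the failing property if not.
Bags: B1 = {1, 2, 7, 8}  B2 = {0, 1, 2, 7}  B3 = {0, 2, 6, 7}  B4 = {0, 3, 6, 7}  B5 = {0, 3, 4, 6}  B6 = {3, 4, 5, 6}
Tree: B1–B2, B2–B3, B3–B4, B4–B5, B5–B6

Yes; width 3.

Checking the three conditions: (i) the bags cover all of {0, 1, 2, 3, 4, 5, 6, 7, 8}; (ii) for each edge, some bag contains both endpoints; (iii) the bags containing any fixed vertex form a subtree. All hold, so the decomposition is valid with width 4 − 1 = 3.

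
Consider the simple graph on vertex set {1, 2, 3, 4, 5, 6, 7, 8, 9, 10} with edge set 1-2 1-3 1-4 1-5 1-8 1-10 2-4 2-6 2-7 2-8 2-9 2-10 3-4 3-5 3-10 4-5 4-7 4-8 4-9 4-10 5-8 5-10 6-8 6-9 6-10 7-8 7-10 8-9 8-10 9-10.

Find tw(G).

4

A width-4 tree decomposition is:
Bags: B1 = {1, 4, 5, 8, 10}  B2 = {1, 2, 4, 8, 10}  B3 = {2, 4, 7, 8, 10}  B4 = {2, 4, 8, 9, 10}  B5 = {1, 3, 4, 5, 10}  B6 = {2, 6, 8, 9, 10}
Tree: B1–B2, B2–B3, B3–B4, B1–B5, B4–B6
Every bag has size at most 5, so the width is 5 − 1 = 4 and tw(G) ≤ 4. On the other hand G contains the 5-clique {1, 2, 4, 8, 10}. A clique must lie in a single bag of any decomposition, so no decomposition can have width below 4. Therefore the treewidth is 4.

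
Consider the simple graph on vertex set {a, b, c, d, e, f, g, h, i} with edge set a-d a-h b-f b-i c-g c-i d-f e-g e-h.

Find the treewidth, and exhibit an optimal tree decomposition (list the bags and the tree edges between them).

Treewidth 2.
One such decomposition:
Bags: B1 = {b, d, f}  B2 = {a, b, d}  B3 = {a, b, h}  B4 = {b, e, h}  B5 = {b, e, g}  B6 = {b, c, g}  B7 = {b, c, i}
Tree: B1–B2, B2–B3, B3–B4, B4–B5, B5–B6, B6–B7

Each bag holds 3 vertices, so the decomposition has width 2, which upper-bounds the treewidth. For the lower bound, G contains the cycle b–f–d–a–h–e–g–c–i–b, so G is not a forest; only forests have treewidth ≤ 1, hence tw(G) ≥ 2. Combining the bounds, tw(G) = 2.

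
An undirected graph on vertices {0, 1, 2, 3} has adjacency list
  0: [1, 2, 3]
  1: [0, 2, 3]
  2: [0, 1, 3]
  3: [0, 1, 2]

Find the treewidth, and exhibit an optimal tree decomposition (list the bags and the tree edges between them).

With just one bag of size 4, the width is 4 − 1 = 3, so tw(G) ≤ 3. On the other hand G contains the 4-clique {0, 1, 2, 3}. A clique must lie in a single bag of any decomposition, so no decomposition can have width below 3. Therefore the treewidth is 3.

Treewidth 3.
Bags: B1 = {0, 1, 2, 3}
Tree: (single bag)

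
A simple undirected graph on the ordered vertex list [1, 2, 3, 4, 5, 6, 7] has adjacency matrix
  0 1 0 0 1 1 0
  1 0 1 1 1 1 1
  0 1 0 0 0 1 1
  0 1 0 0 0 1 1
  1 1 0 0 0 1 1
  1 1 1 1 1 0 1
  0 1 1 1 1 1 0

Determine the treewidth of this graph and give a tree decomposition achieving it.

Treewidth 3.
Bags: B1 = {2, 3, 6, 7}  B2 = {2, 5, 6, 7}  B3 = {2, 4, 6, 7}  B4 = {1, 2, 5, 6}
Tree: B1–B2, B2–B3, B2–B4

Each bag holds 4 vertices, so the decomposition has width 3, which upper-bounds the treewidth. Conversely, {1, 2, 5, 6} is a clique of size 4, and the vertices of any clique must share a bag in every tree decomposition; so some bag has ≥ 4 vertices and tw(G) ≥ 3. Combining the bounds, tw(G) = 3.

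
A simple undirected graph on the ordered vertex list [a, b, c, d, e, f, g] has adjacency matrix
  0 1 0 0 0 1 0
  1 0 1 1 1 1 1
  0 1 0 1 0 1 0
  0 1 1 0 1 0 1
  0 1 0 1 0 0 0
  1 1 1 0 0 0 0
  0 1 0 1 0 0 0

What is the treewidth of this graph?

2

A width-2 tree decomposition is:
Bags: B1 = {b, d, g}  B2 = {b, c, d}  B3 = {b, c, f}  B4 = {a, b, f}  B5 = {b, d, e}
Tree: B1–B2, B2–B3, B3–B4, B2–B5
Each bag holds 3 vertices, so the decomposition has width 2, which upper-bounds the treewidth. Conversely, {b, d, g} is a clique of size 3, and the vertices of any clique must share a bag in every tree decomposition; so some bag has ≥ 3 vertices and tw(G) ≥ 2. Therefore the treewidth is 2.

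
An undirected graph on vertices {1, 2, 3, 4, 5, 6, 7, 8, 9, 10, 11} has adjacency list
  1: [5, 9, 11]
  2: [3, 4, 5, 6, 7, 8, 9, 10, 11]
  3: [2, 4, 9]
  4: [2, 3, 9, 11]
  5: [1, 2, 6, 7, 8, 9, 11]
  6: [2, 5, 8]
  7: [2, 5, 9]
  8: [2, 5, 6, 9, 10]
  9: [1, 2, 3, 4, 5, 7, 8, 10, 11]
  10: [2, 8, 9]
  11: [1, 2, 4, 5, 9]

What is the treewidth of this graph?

A width-3 tree decomposition is:
Bags: B1 = {2, 5, 9, 11}  B2 = {2, 4, 9, 11}  B3 = {2, 5, 8, 9}  B4 = {2, 5, 6, 8}  B5 = {2, 5, 7, 9}  B6 = {2, 8, 9, 10}  B7 = {2, 3, 4, 9}  B8 = {1, 5, 9, 11}
Tree: B1–B2, B1–B3, B3–B4, B1–B5, B3–B6, B2–B7, B1–B8
The largest bag has 4 vertices, giving width 3; this decomposition certifies tw(G) ≤ 3. On the other hand G contains the 4-clique {1, 5, 9, 11}. A clique must lie in a single bag of any decomposition, so no decomposition can have width below 3. The upper and lower bounds meet at 3, so that is the treewidth.

3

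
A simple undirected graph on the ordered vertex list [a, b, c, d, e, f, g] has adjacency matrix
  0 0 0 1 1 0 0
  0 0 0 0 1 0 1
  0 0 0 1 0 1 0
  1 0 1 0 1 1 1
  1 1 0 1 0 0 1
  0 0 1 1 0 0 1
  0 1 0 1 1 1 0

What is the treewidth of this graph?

A width-2 tree decomposition is:
Bags: B1 = {d, e, g}  B2 = {b, e, g}  B3 = {d, f, g}  B4 = {a, d, e}  B5 = {c, d, f}
Tree: B1–B2, B1–B3, B1–B4, B3–B5
Each bag holds 3 vertices, so the decomposition has width 2, which upper-bounds the treewidth. On the other hand G contains the 3-clique {a, d, e}. A clique must lie in a single bag of any decomposition, so no decomposition can have width below 2. Therefore the treewidth is 2.

2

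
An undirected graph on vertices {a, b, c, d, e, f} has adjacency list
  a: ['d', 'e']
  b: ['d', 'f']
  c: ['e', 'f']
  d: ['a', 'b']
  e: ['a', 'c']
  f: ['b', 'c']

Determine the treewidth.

A width-2 tree decomposition is:
Bags: B1 = {a, d, e}  B2 = {c, d, e}  B3 = {c, d, f}  B4 = {b, d, f}
Tree: B1–B2, B2–B3, B3–B4
Each bag holds 3 vertices, so the decomposition has width 2, which upper-bounds the treewidth. For the lower bound, G contains the cycle d–a–e–c–f–b–d, so G is not a forest; only forests have treewidth ≤ 1, hence tw(G) ≥ 2. The upper and lower bounds meet at 2, so that is the treewidth.

2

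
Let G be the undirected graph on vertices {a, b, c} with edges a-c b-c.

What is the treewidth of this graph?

1

A width-1 tree decomposition is:
Bags: B1 = {b, c}  B2 = {a, c}
Tree: B1–B2
The largest bag has 2 vertices, giving width 1; this decomposition certifies tw(G) ≤ 1. G has an edge, so its treewidth is at least 1. The upper and lower bounds meet at 1, so that is the treewidth.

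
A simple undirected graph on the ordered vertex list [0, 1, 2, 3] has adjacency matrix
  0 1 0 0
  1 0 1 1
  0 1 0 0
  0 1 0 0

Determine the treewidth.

A width-1 tree decomposition is:
Bags: B1 = {0, 1}  B2 = {1, 3}  B3 = {1, 2}
Tree: B1–B2, B2–B3
Every bag has size at most 2, so the width is 2 − 1 = 1 and tw(G) ≤ 1. Any graph with an edge has treewidth ≥ 1, and G has the edge 0–1. Combining the bounds, tw(G) = 1.

1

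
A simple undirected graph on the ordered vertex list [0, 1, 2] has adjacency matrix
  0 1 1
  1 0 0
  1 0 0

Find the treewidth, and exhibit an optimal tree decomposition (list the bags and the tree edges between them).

Each bag holds 2 vertices, so the decomposition has width 1, which upper-bounds the treewidth. Any graph with an edge has treewidth ≥ 1, and G has the edge 0–2. Therefore the treewidth is 1.

Treewidth 1.
Bags: B1 = {0, 2}  B2 = {0, 1}
Tree: B1–B2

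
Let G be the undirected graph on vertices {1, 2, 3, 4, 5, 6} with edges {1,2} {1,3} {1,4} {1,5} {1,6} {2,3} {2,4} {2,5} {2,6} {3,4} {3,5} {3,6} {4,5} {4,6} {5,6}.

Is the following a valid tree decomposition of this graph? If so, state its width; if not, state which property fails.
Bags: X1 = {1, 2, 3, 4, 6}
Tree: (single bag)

No — vertex 5 appears in no bag.

A tree decomposition must satisfy three properties: every vertex lies in some bag; for every edge, both endpoints lie together in some bag; and for every vertex, the bags containing it form a connected subtree. Here vertex 5 appears in no bag, so the decomposition is invalid.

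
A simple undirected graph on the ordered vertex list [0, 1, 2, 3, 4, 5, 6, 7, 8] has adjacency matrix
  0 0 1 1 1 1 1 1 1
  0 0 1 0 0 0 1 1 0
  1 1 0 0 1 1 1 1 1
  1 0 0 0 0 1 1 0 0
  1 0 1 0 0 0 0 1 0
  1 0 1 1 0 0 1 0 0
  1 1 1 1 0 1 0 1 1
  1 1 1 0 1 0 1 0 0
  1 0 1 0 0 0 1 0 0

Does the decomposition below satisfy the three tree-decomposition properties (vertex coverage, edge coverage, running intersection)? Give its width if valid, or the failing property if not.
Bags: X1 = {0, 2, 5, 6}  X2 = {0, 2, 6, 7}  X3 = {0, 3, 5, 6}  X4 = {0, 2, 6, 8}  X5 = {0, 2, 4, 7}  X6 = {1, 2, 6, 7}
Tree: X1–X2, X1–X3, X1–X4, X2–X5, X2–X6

Checking the three conditions: (i) the bags cover all of {0, 1, 2, 3, 4, 5, 6, 7, 8}; (ii) for each edge, some bag contains both endpoints; (iii) the bags containing any fixed vertex form a subtree. All hold, so the decomposition is valid with width 4 − 1 = 3.

Yes; width 3.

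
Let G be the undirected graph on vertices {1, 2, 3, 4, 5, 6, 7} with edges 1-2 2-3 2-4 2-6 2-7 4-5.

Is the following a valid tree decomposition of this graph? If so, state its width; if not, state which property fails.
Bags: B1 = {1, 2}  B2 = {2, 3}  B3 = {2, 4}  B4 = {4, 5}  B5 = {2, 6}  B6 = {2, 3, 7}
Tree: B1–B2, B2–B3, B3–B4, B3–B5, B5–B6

No — bags containing vertex 3 are not connected in the tree.

A tree decomposition must satisfy three properties: every vertex lies in some bag; for every edge, both endpoints lie together in some bag; and for every vertex, the bags containing it form a connected subtree. Here bags containing vertex 3 are not connected in the tree, so the decomposition is invalid.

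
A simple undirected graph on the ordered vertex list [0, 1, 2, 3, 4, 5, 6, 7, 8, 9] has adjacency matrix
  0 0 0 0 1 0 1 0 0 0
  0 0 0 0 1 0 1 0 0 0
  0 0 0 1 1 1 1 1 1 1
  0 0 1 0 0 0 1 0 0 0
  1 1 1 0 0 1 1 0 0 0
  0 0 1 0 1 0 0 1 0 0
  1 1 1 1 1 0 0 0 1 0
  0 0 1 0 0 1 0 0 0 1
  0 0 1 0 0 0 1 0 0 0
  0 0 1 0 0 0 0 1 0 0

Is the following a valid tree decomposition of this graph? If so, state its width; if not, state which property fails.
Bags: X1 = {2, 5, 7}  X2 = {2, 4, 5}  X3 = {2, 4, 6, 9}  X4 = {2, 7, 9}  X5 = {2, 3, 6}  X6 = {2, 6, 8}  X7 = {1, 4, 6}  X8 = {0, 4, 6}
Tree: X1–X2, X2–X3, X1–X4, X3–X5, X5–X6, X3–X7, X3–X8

No — bags containing vertex 9 are not connected in the tree.

A tree decomposition must satisfy three properties: every vertex lies in some bag; for every edge, both endpoints lie together in some bag; and for every vertex, the bags containing it form a connected subtree. Here bags containing vertex 9 are not connected in the tree, so the decomposition is invalid.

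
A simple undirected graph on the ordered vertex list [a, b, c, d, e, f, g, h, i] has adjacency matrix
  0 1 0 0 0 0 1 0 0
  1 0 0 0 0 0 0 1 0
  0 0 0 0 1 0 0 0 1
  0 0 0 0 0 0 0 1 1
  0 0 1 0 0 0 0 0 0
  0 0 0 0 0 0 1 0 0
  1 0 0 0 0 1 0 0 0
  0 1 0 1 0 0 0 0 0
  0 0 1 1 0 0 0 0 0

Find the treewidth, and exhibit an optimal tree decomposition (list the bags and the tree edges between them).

The largest bag has 2 vertices, giving width 1; this decomposition certifies tw(G) ≤ 1. Any graph with an edge has treewidth ≥ 1, and G has the edge f–g. The upper and lower bounds meet at 1, so that is the treewidth.

Treewidth 1.
One such decomposition:
Bags: B1 = {f, g}  B2 = {a, g}  B3 = {a, b}  B4 = {b, h}  B5 = {d, h}  B6 = {d, i}  B7 = {c, i}  B8 = {c, e}
Tree: B1–B2, B2–B3, B3–B4, B4–B5, B5–B6, B6–B7, B7–B8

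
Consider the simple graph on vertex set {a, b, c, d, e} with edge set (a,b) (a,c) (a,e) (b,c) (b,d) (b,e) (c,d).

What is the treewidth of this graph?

2

A width-2 tree decomposition is:
Bags: B1 = {a, b, c}  B2 = {b, c, d}  B3 = {a, b, e}
Tree: B1–B2, B1–B3
Each bag holds 3 vertices, so the decomposition has width 2, which upper-bounds the treewidth. For the lower bound, the 3 vertices {a, b, e} are pairwise adjacent, and any tree decomposition puts a clique entirely inside one bag — forcing width ≥ 2. Hence tw(G) = 2 exactly.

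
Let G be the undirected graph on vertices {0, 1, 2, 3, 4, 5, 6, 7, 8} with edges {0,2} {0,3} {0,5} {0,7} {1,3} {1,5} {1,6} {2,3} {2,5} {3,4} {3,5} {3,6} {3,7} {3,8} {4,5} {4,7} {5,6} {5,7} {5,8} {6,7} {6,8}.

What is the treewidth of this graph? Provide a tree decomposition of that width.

Treewidth 3.
One optimal decomposition is:
Bags: B1 = {0, 3, 5, 7}  B2 = {0, 2, 3, 5}  B3 = {3, 5, 6, 7}  B4 = {3, 4, 5, 7}  B5 = {1, 3, 5, 6}  B6 = {3, 5, 6, 8}
Tree: B1–B2, B1–B3, B1–B4, B3–B5, B5–B6

Every bag has size at most 4, so the width is 4 − 1 = 3 and tw(G) ≤ 3. Conversely, {0, 2, 3, 5} is a clique of size 4, and the vertices of any clique must share a bag in every tree decomposition; so some bag has ≥ 4 vertices and tw(G) ≥ 3. Hence tw(G) = 3 exactly.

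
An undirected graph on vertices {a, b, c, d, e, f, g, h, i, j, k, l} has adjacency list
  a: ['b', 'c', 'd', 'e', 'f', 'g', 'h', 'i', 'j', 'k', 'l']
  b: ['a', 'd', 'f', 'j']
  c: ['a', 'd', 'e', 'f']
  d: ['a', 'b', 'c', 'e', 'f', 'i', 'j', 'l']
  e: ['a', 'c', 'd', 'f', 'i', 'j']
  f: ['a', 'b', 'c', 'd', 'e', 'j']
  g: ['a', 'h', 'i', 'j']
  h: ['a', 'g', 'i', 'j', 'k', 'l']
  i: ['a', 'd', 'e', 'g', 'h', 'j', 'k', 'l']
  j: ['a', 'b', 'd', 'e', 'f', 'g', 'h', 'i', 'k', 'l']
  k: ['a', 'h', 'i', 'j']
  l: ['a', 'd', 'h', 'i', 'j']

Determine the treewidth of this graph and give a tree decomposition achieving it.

Each bag holds 5 vertices, so the decomposition has width 4, which upper-bounds the treewidth. On the other hand G contains the 5-clique {a, d, e, f, j}. A clique must lie in a single bag of any decomposition, so no decomposition can have width below 4. Hence tw(G) = 4 exactly.

Treewidth 4.
One optimal decomposition is:
Bags: B1 = {a, d, e, i, j}  B2 = {a, d, i, j, l}  B3 = {a, h, i, j, l}  B4 = {a, d, e, f, j}  B5 = {a, b, d, f, j}  B6 = {a, h, i, j, k}  B7 = {a, g, h, i, j}  B8 = {a, c, d, e, f}
Tree: B1–B2, B2–B3, B1–B4, B4–B5, B3–B6, B3–B7, B4–B8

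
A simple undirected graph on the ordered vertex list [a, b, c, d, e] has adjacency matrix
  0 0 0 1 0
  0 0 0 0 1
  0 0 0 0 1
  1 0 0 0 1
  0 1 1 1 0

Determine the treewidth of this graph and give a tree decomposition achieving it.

Treewidth 1.
Bags: B1 = {c, e}  B2 = {d, e}  B3 = {b, e}  B4 = {a, d}
Tree: B1–B2, B1–B3, B2–B4

The largest bag has 2 vertices, giving width 1; this decomposition certifies tw(G) ≤ 1. Since G has at least one edge (e.g. e–c), it is not an edgeless graph, so tw(G) ≥ 1. The upper and lower bounds meet at 1, so that is the treewidth.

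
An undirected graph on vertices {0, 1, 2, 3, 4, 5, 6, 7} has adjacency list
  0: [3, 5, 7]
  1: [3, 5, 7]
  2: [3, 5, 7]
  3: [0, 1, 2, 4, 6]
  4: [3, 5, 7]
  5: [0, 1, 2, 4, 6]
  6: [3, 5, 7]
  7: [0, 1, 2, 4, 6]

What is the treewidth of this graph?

A width-3 tree decomposition is:
Bags: B1 = {1, 3, 5, 7}  B2 = {0, 3, 5, 7}  B3 = {2, 3, 5, 7}  B4 = {3, 4, 5, 7}  B5 = {3, 5, 6, 7}
Tree: B1–B2, B2–B3, B3–B4, B4–B5
The largest bag has 4 vertices, giving width 3; this decomposition certifies tw(G) ≤ 3. For the lower bound: the 4 vertex sets {1,3}, {0,5}, {7}, {2} are disjoint, each induces a connected subgraph, and every pair is joined by at least one edge of G. Contracting each set to a single vertex therefore yields K_{4} as a minor, and since treewidth is minor-monotone, tw(G) ≥ tw(K_{4}) = 3. The upper and lower bounds meet at 3, so that is the treewidth.

3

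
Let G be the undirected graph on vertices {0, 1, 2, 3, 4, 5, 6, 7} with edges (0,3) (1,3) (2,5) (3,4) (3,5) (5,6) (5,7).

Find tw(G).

A width-1 tree decomposition is:
Bags: B1 = {3, 5}  B2 = {3, 4}  B3 = {5, 7}  B4 = {2, 5}  B5 = {5, 6}  B6 = {0, 3}  B7 = {1, 3}
Tree: B1–B2, B1–B3, B3–B4, B3–B5, B1–B6, B6–B7
Every bag has size at most 2, so the width is 2 − 1 = 1 and tw(G) ≤ 1. Since G has at least one edge (e.g. 3–5), it is not an edgeless graph, so tw(G) ≥ 1. Combining the bounds, tw(G) = 1.

1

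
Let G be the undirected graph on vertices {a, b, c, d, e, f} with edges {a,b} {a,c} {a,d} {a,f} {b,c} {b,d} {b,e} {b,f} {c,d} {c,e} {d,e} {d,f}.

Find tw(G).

3

A width-3 tree decomposition is:
Bags: B1 = {b, c, d, e}  B2 = {a, b, c, d}  B3 = {a, b, d, f}
Tree: B1–B2, B2–B3
Every bag has size at most 4, so the width is 4 − 1 = 3 and tw(G) ≤ 3. Conversely, {b, c, d, e} is a clique of size 4, and the vertices of any clique must share a bag in every tree decomposition; so some bag has ≥ 4 vertices and tw(G) ≥ 3. Combining the bounds, tw(G) = 3.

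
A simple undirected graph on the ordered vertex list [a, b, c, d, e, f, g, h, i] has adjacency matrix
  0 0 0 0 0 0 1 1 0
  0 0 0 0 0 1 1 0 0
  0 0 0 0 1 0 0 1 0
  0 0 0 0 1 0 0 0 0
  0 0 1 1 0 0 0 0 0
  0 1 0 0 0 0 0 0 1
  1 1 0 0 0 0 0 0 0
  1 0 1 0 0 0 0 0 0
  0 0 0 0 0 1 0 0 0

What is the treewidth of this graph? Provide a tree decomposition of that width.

Treewidth 1.
Bags: B1 = {d, e}  B2 = {c, e}  B3 = {c, h}  B4 = {a, h}  B5 = {a, g}  B6 = {b, g}  B7 = {b, f}  B8 = {f, i}
Tree: B1–B2, B2–B3, B3–B4, B4–B5, B5–B6, B6–B7, B7–B8

Each bag holds 2 vertices, so the decomposition has width 1, which upper-bounds the treewidth. Any graph with an edge has treewidth ≥ 1, and G has the edge d–e. Combining the bounds, tw(G) = 1.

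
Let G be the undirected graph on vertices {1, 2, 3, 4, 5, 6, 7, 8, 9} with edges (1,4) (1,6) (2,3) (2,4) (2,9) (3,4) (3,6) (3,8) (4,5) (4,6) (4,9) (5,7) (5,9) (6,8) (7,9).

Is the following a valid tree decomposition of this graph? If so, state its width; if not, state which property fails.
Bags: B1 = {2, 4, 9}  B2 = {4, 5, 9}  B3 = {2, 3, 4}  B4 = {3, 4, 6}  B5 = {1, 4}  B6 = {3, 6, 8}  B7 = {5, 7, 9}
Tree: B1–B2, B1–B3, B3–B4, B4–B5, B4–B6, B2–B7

A tree decomposition must satisfy three properties: every vertex lies in some bag; for every edge, both endpoints lie together in some bag; and for every vertex, the bags containing it form a connected subtree. Here edge (6,1) lies in no bag, so the decomposition is invalid.

No — edge (6,1) lies in no bag.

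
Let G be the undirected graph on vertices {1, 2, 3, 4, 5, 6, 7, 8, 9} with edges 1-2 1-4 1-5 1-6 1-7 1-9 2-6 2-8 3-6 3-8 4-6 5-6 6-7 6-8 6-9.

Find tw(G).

2

A width-2 tree decomposition is:
Bags: B1 = {1, 2, 6}  B2 = {1, 5, 6}  B3 = {2, 6, 8}  B4 = {1, 6, 9}  B5 = {1, 4, 6}  B6 = {1, 6, 7}  B7 = {3, 6, 8}
Tree: B1–B2, B1–B3, B1–B4, B1–B5, B4–B6, B3–B7
Each bag holds 3 vertices, so the decomposition has width 2, which upper-bounds the treewidth. Conversely, {2, 6, 8} is a clique of size 3, and the vertices of any clique must share a bag in every tree decomposition; so some bag has ≥ 3 vertices and tw(G) ≥ 2. Therefore the treewidth is 2.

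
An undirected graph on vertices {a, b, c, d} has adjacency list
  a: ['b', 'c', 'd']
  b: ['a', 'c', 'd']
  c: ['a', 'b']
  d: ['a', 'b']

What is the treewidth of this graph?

2

A width-2 tree decomposition is:
Bags: B1 = {a, b, c}  B2 = {a, b, d}
Tree: B1–B2
The largest bag has 3 vertices, giving width 2; this decomposition certifies tw(G) ≤ 2. Conversely, {a, b, d} is a clique of size 3, and the vertices of any clique must share a bag in every tree decomposition; so some bag has ≥ 3 vertices and tw(G) ≥ 2. Therefore the treewidth is 2.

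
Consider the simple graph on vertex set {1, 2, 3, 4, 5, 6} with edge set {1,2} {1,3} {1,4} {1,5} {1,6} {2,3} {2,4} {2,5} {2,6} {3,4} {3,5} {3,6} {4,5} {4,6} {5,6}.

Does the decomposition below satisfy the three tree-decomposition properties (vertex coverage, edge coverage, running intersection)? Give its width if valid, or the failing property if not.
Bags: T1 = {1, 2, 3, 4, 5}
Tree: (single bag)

No — vertex 6 appears in no bag.

A tree decomposition must satisfy three properties: every vertex lies in some bag; for every edge, both endpoints lie together in some bag; and for every vertex, the bags containing it form a connected subtree. Here vertex 6 appears in no bag, so the decomposition is invalid.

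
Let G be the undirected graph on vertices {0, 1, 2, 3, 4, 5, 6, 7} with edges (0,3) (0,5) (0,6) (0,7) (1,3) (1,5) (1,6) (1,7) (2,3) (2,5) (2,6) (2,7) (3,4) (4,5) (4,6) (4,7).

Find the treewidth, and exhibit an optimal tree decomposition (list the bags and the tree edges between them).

Each bag holds 5 vertices, so the decomposition has width 4, which upper-bounds the treewidth. For the lower bound: the 5 vertex sets {4,5}, {1,3}, {0,7}, {6}, {2} are disjoint, each induces a connected subgraph, and every pair is joined by at least one edge of G. Contracting each set to a single vertex therefore yields K_{5} as a minor, and since treewidth is minor-monotone, tw(G) ≥ tw(K_{5}) = 4. Therefore the treewidth is 4.

Treewidth 4.
One optimal decomposition is:
Bags: B1 = {3, 4, 5, 6, 7}  B2 = {1, 3, 5, 6, 7}  B3 = {0, 3, 5, 6, 7}  B4 = {2, 3, 5, 6, 7}
Tree: B1–B2, B2–B3, B3–B4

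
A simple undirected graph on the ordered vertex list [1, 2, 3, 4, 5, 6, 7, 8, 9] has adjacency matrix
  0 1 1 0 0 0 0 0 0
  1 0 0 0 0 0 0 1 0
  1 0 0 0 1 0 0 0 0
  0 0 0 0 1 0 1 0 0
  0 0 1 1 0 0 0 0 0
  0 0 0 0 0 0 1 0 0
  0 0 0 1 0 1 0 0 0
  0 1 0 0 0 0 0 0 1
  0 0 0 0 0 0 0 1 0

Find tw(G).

1

A width-1 tree decomposition is:
Bags: B1 = {6, 7}  B2 = {4, 7}  B3 = {4, 5}  B4 = {3, 5}  B5 = {1, 3}  B6 = {1, 2}  B7 = {2, 8}  B8 = {8, 9}
Tree: B1–B2, B2–B3, B3–B4, B4–B5, B5–B6, B6–B7, B7–B8
The largest bag has 2 vertices, giving width 1; this decomposition certifies tw(G) ≤ 1. Any graph with an edge has treewidth ≥ 1, and G has the edge 6–7. Hence tw(G) = 1 exactly.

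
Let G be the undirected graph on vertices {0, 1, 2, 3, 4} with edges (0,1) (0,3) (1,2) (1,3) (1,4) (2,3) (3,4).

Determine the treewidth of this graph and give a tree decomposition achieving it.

Treewidth 2.
One such decomposition:
Bags: B1 = {0, 1, 3}  B2 = {1, 2, 3}  B3 = {1, 3, 4}
Tree: B1–B2, B1–B3

Each bag holds 3 vertices, so the decomposition has width 2, which upper-bounds the treewidth. For the lower bound, the 3 vertices {0, 1, 3} are pairwise adjacent, and any tree decomposition puts a clique entirely inside one bag — forcing width ≥ 2. Combining the bounds, tw(G) = 2.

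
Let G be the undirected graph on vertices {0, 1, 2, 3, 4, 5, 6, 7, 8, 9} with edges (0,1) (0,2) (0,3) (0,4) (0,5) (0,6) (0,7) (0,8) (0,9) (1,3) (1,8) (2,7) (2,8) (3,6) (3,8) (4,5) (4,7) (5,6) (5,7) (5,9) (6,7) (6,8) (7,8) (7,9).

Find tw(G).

3

A width-3 tree decomposition is:
Bags: B1 = {0, 5, 6, 7}  B2 = {0, 4, 5, 7}  B3 = {0, 6, 7, 8}  B4 = {0, 3, 6, 8}  B5 = {0, 1, 3, 8}  B6 = {0, 2, 7, 8}  B7 = {0, 5, 7, 9}
Tree: B1–B2, B1–B3, B3–B4, B4–B5, B3–B6, B1–B7
Each bag holds 4 vertices, so the decomposition has width 3, which upper-bounds the treewidth. Conversely, {0, 1, 3, 8} is a clique of size 4, and the vertices of any clique must share a bag in every tree decomposition; so some bag has ≥ 4 vertices and tw(G) ≥ 3. The upper and lower bounds meet at 3, so that is the treewidth.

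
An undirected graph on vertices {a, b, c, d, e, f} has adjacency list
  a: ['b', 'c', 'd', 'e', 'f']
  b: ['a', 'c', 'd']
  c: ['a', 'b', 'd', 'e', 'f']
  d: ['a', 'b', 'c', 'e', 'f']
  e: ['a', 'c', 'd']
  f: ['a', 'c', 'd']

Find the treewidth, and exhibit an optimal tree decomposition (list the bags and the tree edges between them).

Treewidth 3.
One optimal decomposition is:
Bags: B1 = {a, c, d, e}  B2 = {a, c, d, f}  B3 = {a, b, c, d}
Tree: B1–B2, B1–B3

Every bag has size at most 4, so the width is 4 − 1 = 3 and tw(G) ≤ 3. Conversely, {a, c, d, e} is a clique of size 4, and the vertices of any clique must share a bag in every tree decomposition; so some bag has ≥ 4 vertices and tw(G) ≥ 3. Hence tw(G) = 3 exactly.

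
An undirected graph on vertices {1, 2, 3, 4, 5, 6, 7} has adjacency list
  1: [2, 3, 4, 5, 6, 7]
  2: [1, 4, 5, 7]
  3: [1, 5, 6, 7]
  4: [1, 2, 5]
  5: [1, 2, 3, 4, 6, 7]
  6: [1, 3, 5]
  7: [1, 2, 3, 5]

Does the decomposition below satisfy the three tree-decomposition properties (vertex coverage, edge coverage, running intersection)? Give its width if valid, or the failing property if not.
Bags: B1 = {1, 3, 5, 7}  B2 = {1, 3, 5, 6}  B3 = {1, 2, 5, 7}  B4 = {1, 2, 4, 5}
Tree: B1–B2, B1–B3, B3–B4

Every vertex of G appears in some bag (union = {1, 2, 3, 4, 5, 6, 7}); every edge is covered by a bag; and for each vertex v the set of bags containing v is connected in the bag tree. The decomposition is therefore valid. The largest bag has 4 vertices, so the width is 3.

Yes; width 3.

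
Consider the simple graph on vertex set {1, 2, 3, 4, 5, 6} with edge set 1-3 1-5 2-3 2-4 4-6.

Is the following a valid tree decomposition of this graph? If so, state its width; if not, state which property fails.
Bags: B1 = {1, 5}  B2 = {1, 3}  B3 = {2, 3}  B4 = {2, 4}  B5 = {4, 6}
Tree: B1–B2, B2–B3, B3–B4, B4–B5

Vertex coverage: the bags together contain {1, 2, 3, 4, 5, 6}, the full vertex set. Edge coverage: each edge of G has both endpoints in at least one bag. Running intersection: for every vertex, the bags containing it form a connected subtree. All three properties hold, so this is a valid tree decomposition of width max|bag| − 1 = 1, and hence tw(G) ≤ 1.

Yes; width 1.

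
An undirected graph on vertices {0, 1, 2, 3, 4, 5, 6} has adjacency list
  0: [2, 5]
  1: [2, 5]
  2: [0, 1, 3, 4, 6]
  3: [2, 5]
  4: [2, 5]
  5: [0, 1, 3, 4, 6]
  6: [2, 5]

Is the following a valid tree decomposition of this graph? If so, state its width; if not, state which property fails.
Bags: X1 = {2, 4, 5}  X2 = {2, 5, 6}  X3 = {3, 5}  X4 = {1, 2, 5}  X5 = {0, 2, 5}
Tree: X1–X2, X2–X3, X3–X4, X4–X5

A tree decomposition must satisfy three properties: every vertex lies in some bag; for every edge, both endpoints lie together in some bag; and for every vertex, the bags containing it form a connected subtree. Here edge (2,3) lies in no bag, so the decomposition is invalid.

No — edge (2,3) lies in no bag.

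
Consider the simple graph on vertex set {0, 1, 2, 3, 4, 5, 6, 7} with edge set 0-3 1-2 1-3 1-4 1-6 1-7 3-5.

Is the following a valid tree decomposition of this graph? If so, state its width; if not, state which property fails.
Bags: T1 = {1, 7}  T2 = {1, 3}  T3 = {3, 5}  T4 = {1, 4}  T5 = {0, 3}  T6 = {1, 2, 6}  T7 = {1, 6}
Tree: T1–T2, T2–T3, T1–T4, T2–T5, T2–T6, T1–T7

A tree decomposition must satisfy three properties: every vertex lies in some bag; for every edge, both endpoints lie together in some bag; and for every vertex, the bags containing it form a connected subtree. Here bags containing vertex 6 are not connected in the tree, so the decomposition is invalid.

No — bags containing vertex 6 are not connected in the tree.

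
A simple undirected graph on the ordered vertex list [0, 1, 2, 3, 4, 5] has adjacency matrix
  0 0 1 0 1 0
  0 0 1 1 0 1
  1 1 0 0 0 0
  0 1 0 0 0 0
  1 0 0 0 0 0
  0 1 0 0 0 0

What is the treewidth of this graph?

A width-1 tree decomposition is:
Bags: B1 = {1, 2}  B2 = {1, 5}  B3 = {1, 3}  B4 = {0, 2}  B5 = {0, 4}
Tree: B1–B2, B2–B3, B1–B4, B4–B5
Each bag holds 2 vertices, so the decomposition has width 1, which upper-bounds the treewidth. Any graph with an edge has treewidth ≥ 1, and G has the edge 2–1. The upper and lower bounds meet at 1, so that is the treewidth.

1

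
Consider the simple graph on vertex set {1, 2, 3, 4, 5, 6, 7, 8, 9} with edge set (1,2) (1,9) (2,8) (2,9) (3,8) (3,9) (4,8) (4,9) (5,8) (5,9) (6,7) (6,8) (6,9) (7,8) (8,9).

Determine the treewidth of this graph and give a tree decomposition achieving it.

The largest bag has 3 vertices, giving width 2; this decomposition certifies tw(G) ≤ 2. On the other hand G contains the 3-clique {2, 8, 9}. A clique must lie in a single bag of any decomposition, so no decomposition can have width below 2. Hence tw(G) = 2 exactly.

Treewidth 2.
One such decomposition:
Bags: B1 = {6, 8, 9}  B2 = {2, 8, 9}  B3 = {3, 8, 9}  B4 = {1, 2, 9}  B5 = {5, 8, 9}  B6 = {4, 8, 9}  B7 = {6, 7, 8}
Tree: B1–B2, B2–B3, B2–B4, B3–B5, B2–B6, B1–B7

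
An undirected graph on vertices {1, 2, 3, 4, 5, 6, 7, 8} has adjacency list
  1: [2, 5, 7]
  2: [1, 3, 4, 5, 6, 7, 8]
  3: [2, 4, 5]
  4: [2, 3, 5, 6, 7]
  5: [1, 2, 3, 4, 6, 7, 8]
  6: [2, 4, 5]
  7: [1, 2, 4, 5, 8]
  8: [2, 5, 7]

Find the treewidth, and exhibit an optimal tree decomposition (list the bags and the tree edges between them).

Treewidth 3.
Bags: B1 = {2, 3, 4, 5}  B2 = {2, 4, 5, 7}  B3 = {2, 4, 5, 6}  B4 = {2, 5, 7, 8}  B5 = {1, 2, 5, 7}
Tree: B1–B2, B1–B3, B2–B4, B4–B5

The largest bag has 4 vertices, giving width 3; this decomposition certifies tw(G) ≤ 3. On the other hand G contains the 4-clique {2, 5, 7, 8}. A clique must lie in a single bag of any decomposition, so no decomposition can have width below 3. Hence tw(G) = 3 exactly.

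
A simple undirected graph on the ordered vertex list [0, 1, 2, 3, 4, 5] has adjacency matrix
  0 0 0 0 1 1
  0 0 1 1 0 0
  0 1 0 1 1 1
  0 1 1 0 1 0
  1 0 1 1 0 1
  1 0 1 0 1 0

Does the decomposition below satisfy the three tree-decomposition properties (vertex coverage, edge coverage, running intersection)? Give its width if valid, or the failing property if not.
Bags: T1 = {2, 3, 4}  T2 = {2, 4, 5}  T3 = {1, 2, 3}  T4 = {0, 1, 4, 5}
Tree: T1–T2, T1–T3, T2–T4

No — bags containing vertex 1 are not connected in the tree.

A tree decomposition must satisfy three properties: every vertex lies in some bag; for every edge, both endpoints lie together in some bag; and for every vertex, the bags containing it form a connected subtree. Here bags containing vertex 1 are not connected in the tree, so the decomposition is invalid.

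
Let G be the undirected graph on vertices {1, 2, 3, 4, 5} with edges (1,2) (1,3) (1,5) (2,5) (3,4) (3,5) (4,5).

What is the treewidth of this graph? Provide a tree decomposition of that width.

Each bag holds 3 vertices, so the decomposition has width 2, which upper-bounds the treewidth. Conversely, {1, 2, 5} is a clique of size 3, and the vertices of any clique must share a bag in every tree decomposition; so some bag has ≥ 3 vertices and tw(G) ≥ 2. Therefore the treewidth is 2.

Treewidth 2.
Bags: B1 = {3, 4, 5}  B2 = {1, 3, 5}  B3 = {1, 2, 5}
Tree: B1–B2, B2–B3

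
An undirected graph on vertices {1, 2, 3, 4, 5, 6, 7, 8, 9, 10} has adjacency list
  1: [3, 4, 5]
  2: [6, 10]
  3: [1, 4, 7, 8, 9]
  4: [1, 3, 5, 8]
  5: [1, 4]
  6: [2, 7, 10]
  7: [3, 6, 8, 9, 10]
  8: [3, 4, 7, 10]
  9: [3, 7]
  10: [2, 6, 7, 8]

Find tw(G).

A width-2 tree decomposition is:
Bags: B1 = {7, 8, 10}  B2 = {6, 7, 10}  B3 = {3, 7, 8}  B4 = {3, 7, 9}  B5 = {3, 4, 8}  B6 = {1, 3, 4}  B7 = {1, 4, 5}  B8 = {2, 6, 10}
Tree: B1–B2, B1–B3, B3–B4, B3–B5, B5–B6, B6–B7, B2–B8
Every bag has size at most 3, so the width is 3 − 1 = 2 and tw(G) ≤ 2. Conversely, {2, 6, 10} is a clique of size 3, and the vertices of any clique must share a bag in every tree decomposition; so some bag has ≥ 3 vertices and tw(G) ≥ 2. Combining the bounds, tw(G) = 2.

2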